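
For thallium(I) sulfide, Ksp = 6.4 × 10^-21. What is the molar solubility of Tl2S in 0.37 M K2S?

s = 6.6 × 10^-11 M

Tl2S(s) ⇌ 2 Tl^+(aq) + S^2-(aq)
Ksp = [Tl^+]^2[S^2-]
If s mol/L dissolves here, [Tl^+] = 2s, [S^2-] = 0.37 + s ≈ 0.37 (Ksp is small, so little additional dissolves).
Ksp ≈ (2s)^2 × 0.37
s = 6.6 × 10^-11 M
Check: s = 6.6 × 10^-11 ≪ 0.37, so the approximation is valid.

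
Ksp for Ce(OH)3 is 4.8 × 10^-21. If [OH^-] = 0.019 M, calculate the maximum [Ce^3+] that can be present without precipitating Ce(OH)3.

Ce(OH)3(s) ⇌ Ce^3+ + 3 OH^-
Ksp = [Ce^3+][OH^-]^3
Precipitation begins when Q = Ksp. With [OH^-] = 0.019 M:
4.8 × 10^-21 = (0.019)^3 × [Ce^3+]
[Ce^3+] = (4.8 × 10^-21 / 6.86 × 10^-6) = 7.0 x 10^-16 M

7.0 × 10^-16 M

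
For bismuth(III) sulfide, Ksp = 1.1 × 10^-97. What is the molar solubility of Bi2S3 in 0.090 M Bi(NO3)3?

Bi2S3(s) ⇌ 2 Bi^3+(aq) + 3 S^2-(aq)
Ksp = [Bi^3+]^2[S^2-]^3
If s mol/L dissolves here, [Bi^3+] = 0.090 + 2s ≈ 0.090, [S^2-] = 3s (common-ion effect: Bi^3+ is already 0.090 M).
Ksp ≈ (0.090)^2 × (3s)^3
s = 8.0 x 10^-33 M
Check: 2s = 1.6 × 10^-32 ≪ 0.090, so the approximation is valid.

s ≈ 8.0 × 10^-33 M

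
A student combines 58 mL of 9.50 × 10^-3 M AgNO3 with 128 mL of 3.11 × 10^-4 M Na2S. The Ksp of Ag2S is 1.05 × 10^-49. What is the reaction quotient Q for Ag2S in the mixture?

1.88 x 10^-9

Total volume = 58 + 128 = 186 mL.
[Ag^+] = 9.50 × 10^-3 × (58/186) = 2.962 × 10^-3 M
[S^2-] = 3.11 × 10^-4 × (128/186) = 2.140 × 10^-4 M
Ag2S(s) ⇌ 2 Ag^+(aq) + S^2-(aq), so Q = [Ag^+]^2[S^2-]
Q = (2.962 × 10^-3)^2(2.140 × 10^-4) = 1.88 × 10^-9
Q > Ksp, so Ag2S will precipitate.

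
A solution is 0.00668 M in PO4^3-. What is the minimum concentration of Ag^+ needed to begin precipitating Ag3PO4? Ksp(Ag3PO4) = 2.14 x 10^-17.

Ag3PO4(s) ⇌ 3 Ag^+ + PO4^3-
Ksp = [Ag^+]^3[PO4^3-]
Precipitation begins when Q = Ksp. With [PO4^3-] = 0.00668 M:
2.14 x 10^-17 = (0.00668) × [Ag^+]^3
[Ag^+] = (2.14 x 10^-17 / 6.68 x 10^-3)^(1/3) = 1.47 × 10^-5 M

[Ag^+] ≈ 1.47e-5 M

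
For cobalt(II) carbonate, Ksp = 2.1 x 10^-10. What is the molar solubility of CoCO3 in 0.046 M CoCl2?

CoCO3(s) <=> Co^2+(aq) + CO3^2-(aq)
Ksp = [Co^2+][CO3^2-]
If s mol/L dissolves here, [Co^2+] = 0.046 + s ≈ 0.046, [CO3^2-] = s (common-ion effect: Co^2+ is already 0.046 M).
Ksp ≈ 0.046 × s
s = 4.6 × 10^-9 M
Check: s = 4.6 × 10^-9 ≪ 0.046, so the approximation is valid.

s = 4.6e-9 M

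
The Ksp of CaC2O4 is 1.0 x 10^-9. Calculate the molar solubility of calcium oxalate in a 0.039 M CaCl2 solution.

s = 2.6 × 10^-8 M

CaC2O4(s) ⇌ Ca^2+ + C2O4^2-
Ksp = [Ca^2+][C2O4^2-]
Let s = moles of CaC2O4 that dissolve per litre. [Ca^2+] = 0.039 + s ≈ 0.039, [C2O4^2-] = s (Ksp is small, so little additional dissolves).
Ksp ≈ 0.039 × s
s = 2.6 × 10^-8 M
Check: s = 2.6 × 10^-8 ≪ 0.039, so the approximation is valid.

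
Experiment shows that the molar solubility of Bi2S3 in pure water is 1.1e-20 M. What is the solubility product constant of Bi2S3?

Ksp = 1.7 x 10^-98

Bi2S3(s) <=> 2 Bi^3+ + 3 S^2-
For each mole of Bi2S3 that dissolves: [Bi^3+] = 2s, [S^2-] = 3s.
Ksp = [Bi^3+]^2[S^2-]^3
Substituting: Ksp = (2s)^2(3s)^3 = 108s^5
Ksp = 108 × (1.1 × 10^-20)^5 = 1.7 × 10^-98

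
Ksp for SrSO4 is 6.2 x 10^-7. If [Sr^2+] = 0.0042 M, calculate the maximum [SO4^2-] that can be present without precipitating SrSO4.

[SO4^2-] = 1.5 × 10^-4 M

SrSO4(s) <=> Sr^2+(aq) + SO4^2-(aq)
Ksp = [Sr^2+][SO4^2-]
Precipitation begins when Q = Ksp. With [Sr^2+] = 0.0042 M:
6.2 x 10^-7 = (0.0042) × [SO4^2-]
[SO4^2-] = (6.2 x 10^-7 / 4.2 × 10^-3) = 1.5 × 10^-4 M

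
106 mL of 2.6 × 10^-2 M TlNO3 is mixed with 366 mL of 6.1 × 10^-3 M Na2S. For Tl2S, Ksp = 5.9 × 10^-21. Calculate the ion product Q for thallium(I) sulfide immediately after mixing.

1.6e-7

Total volume = 106 + 366 = 472 mL.
[Tl^+] = 2.6 × 10^-2 × (106/472) = 5.84 × 10^-3 M
[S^2-] = 6.1 x 10^-3 × (366/472) = 4.73 x 10^-3 M
Tl2S(s) <=> 2 Tl^+(aq) + S^2-(aq), so Q = [Tl^+]^2[S^2-]
Q = (5.84 × 10^-3)^2(4.73 x 10^-3) = 1.6 × 10^-7
Q > Ksp, so Tl2S will precipitate.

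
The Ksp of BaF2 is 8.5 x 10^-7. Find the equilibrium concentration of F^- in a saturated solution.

BaF2(s) ⇌ Ba^2+ + 2 F^-
Ksp = [Ba^2+][F^-]^2
For each mole of BaF2 that dissolves: [Ba^2+] = s, [F^-] = 2s.
Substituting: Ksp = s(2s)^2 = 4s^3
s^3 = 8.5 x 10^-7 / 4, so s = 5.97 × 10^-3 M
[F^-] = 2s = 1.2 × 10^-2 M

1.2 × 10^-2 M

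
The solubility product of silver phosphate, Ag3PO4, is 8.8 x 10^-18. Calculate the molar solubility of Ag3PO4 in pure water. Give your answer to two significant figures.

s ≈ 2.4 × 10^-5 M

Ag3PO4(s) ⇌ 3 Ag^+(aq) + PO4^3-(aq)
Ksp = [Ag^+]^3[PO4^3-]
With molar solubility s: [Ag^+] = 3s, [PO4^3-] = s.
Ksp = (3s)^3s = 27s^4
Solving, s = (8.8 x 10^-18/27)^(1/4) = 2.4 × 10^-5 M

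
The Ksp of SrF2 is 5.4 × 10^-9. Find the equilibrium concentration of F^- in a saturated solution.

SrF2(s) ⇌ Sr^2+ + 2 F^-
Ksp = [Sr^2+][F^-]^2
If s mol/L of SrF2 dissolves, [Sr^2+] = s and [F^-] = 2s.
Ksp = s(2s)^2 = 4s^3
Solving, s = (5.4 × 10^-9/4)^(1/3) = 1.11 × 10^-3 M
[F^-] = 2s = 2.2 × 10^-3 M

2.2 x 10^-3 M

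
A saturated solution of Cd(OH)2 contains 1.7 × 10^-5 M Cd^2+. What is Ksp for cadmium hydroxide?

Ksp = 2.0e-14

Cd(OH)2(s) <=> Cd^2+(aq) + 2 OH^-(aq)
Stoichiometry gives [OH^-] = (2/1)[Cd^2+] = 3.40 × 10^-5 M.
Ksp = [Cd^2+][OH^-]^2
Ksp = 1.7 × 10^-5 × (3.40 x 10^-5)^2 = 2.0 x 10^-14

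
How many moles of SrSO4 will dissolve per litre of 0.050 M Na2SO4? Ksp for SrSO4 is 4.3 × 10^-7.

SrSO4(s) ⇌ Sr^2+ + SO4^2-
Ksp = [Sr^2+][SO4^2-]
If s mol/L dissolves here, [Sr^2+] = s, [SO4^2-] = 0.050 + s ≈ 0.050 (Ksp is small, so little additional dissolves).
Ksp ≈ s × 0.050
s = 8.6 × 10^-6 M
Check: s = 8.6 × 10^-6 ≪ 0.050, so the approximation is valid.

8.6 x 10^-6 M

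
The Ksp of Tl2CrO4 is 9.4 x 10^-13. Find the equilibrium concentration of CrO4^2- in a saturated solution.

Tl2CrO4(s) ⇌ 2 Tl^+ + CrO4^2-
Ksp = [Tl^+]^2[CrO4^2-]
If s mol/L of Tl2CrO4 dissolves, [Tl^+] = 2s and [CrO4^2-] = s.
Substituting: Ksp = (2s)^2s = 4s^3
s^3 = 9.4 x 10^-13 / 4, so s = 6.17 × 10^-5 M
[CrO4^2-] = s = 6.2 x 10^-5 M

[CrO4^2-] ≈ 6.2e-5 M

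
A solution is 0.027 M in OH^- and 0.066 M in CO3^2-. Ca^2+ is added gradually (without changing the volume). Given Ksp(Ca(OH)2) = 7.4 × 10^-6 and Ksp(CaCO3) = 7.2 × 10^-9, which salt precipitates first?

Precipitation of each salt starts when its ion product equals its Ksp.
For Ca(OH)2: 7.4 × 10^-6 = (0.027)^2 × [Ca^2+]  ⇒  [Ca^2+] = 1.0 x 10^-2 M.
For CaCO3: 7.2 × 10^-9 = 0.066 × [Ca^2+]  ⇒  [Ca^2+] = 1.1 x 10^-7 M.
The salt with the lower threshold [Ca^2+] precipitates first: CaCO3.

CaCO3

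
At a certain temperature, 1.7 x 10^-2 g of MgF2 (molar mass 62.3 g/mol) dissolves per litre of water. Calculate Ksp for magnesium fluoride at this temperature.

Ksp = 8.1 x 10^-11

Molar solubility s = (1.7 × 10^-2 g/L) / (62.3 g/mol) = 2.73 × 10^-4 M.
MgF2(s) <=> Mg^2+(aq) + 2 F^-(aq)
With molar solubility s: [Mg^2+] = s, [F^-] = 2s.
Ksp = [Mg^2+][F^-]^2
Ksp = s(2s)^2 = 4s^3
With s = 2.73 × 10^-4: Ksp = 8.1 x 10^-11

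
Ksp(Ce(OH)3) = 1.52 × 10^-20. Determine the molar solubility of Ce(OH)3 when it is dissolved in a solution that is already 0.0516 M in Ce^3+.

s ≈ 2.22 × 10^-7 M

Ce(OH)3(s) ⇌ Ce^3+ + 3 OH^-
Ksp = [Ce^3+][OH^-]^3
If s mol/L dissolves here, [Ce^3+] = 0.0516 + s ≈ 0.0516, [OH^-] = 3s (since the Ce^3+ already present dominates).
Ksp ≈ 0.0516 × (3s)^3
s = 2.22 × 10^-7 M
Check: s = 2.2 x 10^-7 ≪ 0.0516, so the approximation is valid.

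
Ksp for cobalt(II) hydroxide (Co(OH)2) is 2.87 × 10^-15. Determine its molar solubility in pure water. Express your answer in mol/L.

s ≈ 8.95 × 10^-6 M

Co(OH)2(s) <=> Co^2+ + 2 OH^-
Ksp = [Co^2+][OH^-]^2
For each mole of Co(OH)2 that dissolves: [Co^2+] = s, [OH^-] = 2s.
So Ksp = s × (2s)^2 = 4s^3
s^3 = 2.87 × 10^-15 / 4, so s = 8.95 x 10^-6 M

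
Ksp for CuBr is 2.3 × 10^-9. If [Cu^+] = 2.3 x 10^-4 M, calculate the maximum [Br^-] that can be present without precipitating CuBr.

1.0 x 10^-5 M

CuBr(s) ⇌ Cu^+ + Br^-
Ksp = [Cu^+][Br^-]
Precipitation begins when Q = Ksp. With [Cu^+] = 2.3 x 10^-4 M:
2.3 × 10^-9 = (2.3 x 10^-4) × [Br^-]
[Br^-] = (2.3 × 10^-9 / 2.3 × 10^-4) = 1.0 × 10^-5 M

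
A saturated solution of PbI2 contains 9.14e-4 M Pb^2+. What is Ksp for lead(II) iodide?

PbI2(s) ⇌ Pb^2+ + 2 I^-
Stoichiometry gives [I^-] = (2/1)[Pb^2+] = 1.828 × 10^-3 M.
Ksp = [Pb^2+][I^-]^2
Ksp = 9.14 × 10^-4 × (1.828 × 10^-3)^2 = 3.05 × 10^-9

Ksp ≈ 3.05 × 10^-9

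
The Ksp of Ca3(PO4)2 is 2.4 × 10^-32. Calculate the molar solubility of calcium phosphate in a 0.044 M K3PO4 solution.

Ca3(PO4)2(s) <=> 3 Ca^2+ + 2 PO4^3-
Ksp = [Ca^2+]^3[PO4^3-]^2
Let s be the molar solubility in this solution. [Ca^2+] = 3s, [PO4^3-] = 0.044 + 2s ≈ 0.044 (common-ion effect: PO4^3- is already 0.044 M).
Ksp ≈ (3s)^3 × (0.044)^2
s = 7.7 x 10^-11 M
Check: 2s = 1.5 × 10^-10 ≪ 0.044, so the approximation is valid.

7.7 x 10^-11 M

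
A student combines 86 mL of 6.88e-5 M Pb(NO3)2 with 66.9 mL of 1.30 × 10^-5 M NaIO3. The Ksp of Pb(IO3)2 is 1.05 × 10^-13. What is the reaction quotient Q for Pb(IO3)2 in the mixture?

Total volume = 86 + 66.9 = 152.9 mL.
[Pb^2+] = 6.88 × 10^-5 × (86/152.9) = 3.870 × 10^-5 M
[IO3^-] = 1.30 × 10^-5 × (66.9/152.9) = 5.688 × 10^-6 M
Pb(IO3)2(s) ⇌ Pb^2+(aq) + 2 IO3^-(aq), so Q = [Pb^2+][IO3^-]^2
Q = (3.870 × 10^-5)(5.688 x 10^-6)^2 = 1.25 × 10^-15
Q < Ksp, so no precipitate of Pb(IO3)2 forms.

1.25e-15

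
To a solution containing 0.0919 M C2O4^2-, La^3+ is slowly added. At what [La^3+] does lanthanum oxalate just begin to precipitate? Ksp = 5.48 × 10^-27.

[La^3+] = 2.66 × 10^-12 M

La2(C2O4)3(s) <=> 2 La^3+(aq) + 3 C2O4^2-(aq)
Ksp = [La^3+]^2[C2O4^2-]^3
Precipitation begins when Q = Ksp. With [C2O4^2-] = 0.0919 M:
5.48 × 10^-27 = (0.0919)^3 × [La^3+]^2
[La^3+] = (5.48 × 10^-27 / 7.762 × 10^-4)^(1/2) = 2.66 x 10^-12 M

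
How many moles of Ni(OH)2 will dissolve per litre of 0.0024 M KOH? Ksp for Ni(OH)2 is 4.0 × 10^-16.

Ni(OH)2(s) ⇌ Ni^2+(aq) + 2 OH^-(aq)
Ksp = [Ni^2+][OH^-]^2
Let s = moles of Ni(OH)2 that dissolve per litre. [Ni^2+] = s, [OH^-] = 0.0024 + 2s ≈ 0.0024 (common-ion effect: OH^- is already 0.0024 M).
Ksp ≈ s × (0.0024)^2
s = 6.9 x 10^-11 M
Check: 2s = 1.4 x 10^-10 ≪ 0.0024, so the approximation is valid.

6.9e-11 M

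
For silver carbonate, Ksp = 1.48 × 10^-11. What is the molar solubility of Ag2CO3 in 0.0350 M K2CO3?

s = 1.03 × 10^-5 M

Ag2CO3(s) ⇌ 2 Ag^+(aq) + CO3^2-(aq)
Ksp = [Ag^+]^2[CO3^2-]
Let s = moles of Ag2CO3 that dissolve per litre. [Ag^+] = 2s, [CO3^2-] = 0.0350 + s ≈ 0.0350 (since CO3^2- from K2CO3 dominates).
Ksp ≈ (2s)^2 × 0.0350
s = 1.03 × 10^-5 M
Check: s = 1.0 × 10^-5 ≪ 0.0350, so the approximation is valid.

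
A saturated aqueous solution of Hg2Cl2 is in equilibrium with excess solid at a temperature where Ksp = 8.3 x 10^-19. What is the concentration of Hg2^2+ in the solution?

[Hg2^2+] ≈ 5.9 x 10^-7 M

Hg2Cl2(s) <=> Hg2^2+ + 2 Cl^-
Ksp = [Hg2^2+][Cl^-]^2
Let s = molar solubility. Then [Hg2^2+] = s and [Cl^-] = 2s.
So Ksp = s × (2s)^2 = 4s^3
s = (8.3 x 10^-19 / 4)^(1/3) = 5.92 × 10^-7 M
[Hg2^2+] = s = 5.9 x 10^-7 M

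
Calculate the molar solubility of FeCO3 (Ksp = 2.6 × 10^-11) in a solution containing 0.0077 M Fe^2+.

s ≈ 3.4 x 10^-9 M

FeCO3(s) ⇌ Fe^2+ + CO3^2-
Ksp = [Fe^2+][CO3^2-]
Let s = moles of FeCO3 that dissolve per litre. [Fe^2+] = 0.0077 + s ≈ 0.0077, [CO3^2-] = s (Ksp is small, so little additional dissolves).
Ksp ≈ 0.0077 × s
s = 3.4 × 10^-9 M
Check: s = 3.4 × 10^-9 ≪ 0.0077, so the approximation is valid.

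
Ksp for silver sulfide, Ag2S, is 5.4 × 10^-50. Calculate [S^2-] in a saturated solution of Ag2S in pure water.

[S^2-] = 2.4 × 10^-17 M

Ag2S(s) <=> 2 Ag^+(aq) + S^2-(aq)
Ksp = [Ag^+]^2[S^2-]
Let s = molar solubility. Then [Ag^+] = 2s and [S^2-] = s.
Ksp = (2s)^2s = 4s^3
Solving, s = (5.4 × 10^-50/4)^(1/3) = 2.38 x 10^-17 M
[S^2-] = s = 2.4 x 10^-17 M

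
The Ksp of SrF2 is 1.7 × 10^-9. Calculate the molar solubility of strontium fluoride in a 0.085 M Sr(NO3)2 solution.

SrF2(s) ⇌ Sr^2+ + 2 F^-
Ksp = [Sr^2+][F^-]^2
Let s be the molar solubility in this solution. [Sr^2+] = 0.085 + s ≈ 0.085, [F^-] = 2s (Ksp is small, so little additional dissolves).
Ksp ≈ 0.085 × (2s)^2
s = 7.1 × 10^-5 M
Check: s = 7.1 × 10^-5 ≪ 0.085, so the approximation is valid.

s = 7.1 × 10^-5 M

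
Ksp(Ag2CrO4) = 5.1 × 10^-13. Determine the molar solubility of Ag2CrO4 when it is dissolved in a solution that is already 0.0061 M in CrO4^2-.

Ag2CrO4(s) ⇌ 2 Ag^+ + CrO4^2-
Ksp = [Ag^+]^2[CrO4^2-]
Let s be the molar solubility in this solution. [Ag^+] = 2s, [CrO4^2-] = 0.0061 + s ≈ 0.0061 (since the CrO4^2- already present dominates).
Ksp ≈ (2s)^2 × 0.0061
s = 4.6 × 10^-6 M
Check: s = 4.6 × 10^-6 ≪ 0.0061, so the approximation is valid.

4.6 × 10^-6 M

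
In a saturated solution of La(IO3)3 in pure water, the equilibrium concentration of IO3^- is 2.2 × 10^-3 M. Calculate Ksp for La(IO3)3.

7.8 x 10^-12

La(IO3)3(s) ⇌ La^3+(aq) + 3 IO3^-(aq)
Stoichiometry gives [La^3+] = (1/3)[IO3^-] = 7.33 x 10^-4 M.
Ksp = [La^3+][IO3^-]^3
Ksp = 7.33 × 10^-4 × (2.2 × 10^-3)^3 = 7.8 x 10^-12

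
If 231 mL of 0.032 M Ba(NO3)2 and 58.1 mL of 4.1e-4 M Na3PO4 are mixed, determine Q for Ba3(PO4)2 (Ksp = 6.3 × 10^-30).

1.1 x 10^-13

Total volume = 231 + 58.1 = 289.1 mL.
[Ba^2+] = 3.2 × 10^-2 × (231/289.1) = 2.56 × 10^-2 M
[PO4^3-] = 4.1 × 10^-4 × (58.1/289.1) = 8.24 × 10^-5 M
Ba3(PO4)2(s) ⇌ 3 Ba^2+(aq) + 2 PO4^3-(aq), so Q = [Ba^2+]^3[PO4^3-]^2
Q = (2.56 × 10^-2)^3(8.24 x 10^-5)^2 = 1.1 × 10^-13
Q > Ksp, so Ba3(PO4)2 will precipitate.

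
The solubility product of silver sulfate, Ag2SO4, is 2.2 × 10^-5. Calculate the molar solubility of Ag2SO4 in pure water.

Ag2SO4(s) ⇌ 2 Ag^+(aq) + SO4^2-(aq)
Ksp = [Ag^+]^2[SO4^2-]
If s mol/L of Ag2SO4 dissolves, [Ag^+] = 2s and [SO4^2-] = s.
Substituting: Ksp = (2s)^2s = 4s^3
Solving, s = (2.2 × 10^-5/4)^(1/3) = 1.8 × 10^-2 M

0.018 M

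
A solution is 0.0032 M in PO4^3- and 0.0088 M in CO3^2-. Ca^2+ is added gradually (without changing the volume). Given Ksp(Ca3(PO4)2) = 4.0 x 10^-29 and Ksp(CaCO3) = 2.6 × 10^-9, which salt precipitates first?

Each salt begins to precipitate when Q = Ksp, i.e. when [Ca^2+] reaches its threshold.
For Ca3(PO4)2: 4.0 x 10^-29 = (0.0032)^2 × [Ca^2+]^3  ⇒  [Ca^2+] = 1.6 × 10^-8 M.
For CaCO3: 2.6 × 10^-9 = 0.0088 × [Ca^2+]  ⇒  [Ca^2+] = 3.0 × 10^-7 M.
The salt with the lower threshold [Ca^2+] precipitates first: Ca3(PO4)2.

Ca3(PO4)2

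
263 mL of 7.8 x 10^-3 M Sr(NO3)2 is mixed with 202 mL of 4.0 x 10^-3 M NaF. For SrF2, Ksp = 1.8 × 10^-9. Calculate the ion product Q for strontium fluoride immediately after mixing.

1.3 x 10^-8

Total volume = 263 + 202 = 465 mL.
[Sr^2+] = 7.8 × 10^-3 × (263/465) = 4.41 x 10^-3 M
[F^-] = 4.0 × 10^-3 × (202/465) = 1.74 x 10^-3 M
SrF2(s) ⇌ Sr^2+(aq) + 2 F^-(aq), so Q = [Sr^2+][F^-]^2
Q = (4.41 x 10^-3)(1.74 x 10^-3)^2 = 1.3 × 10^-8
Q > Ksp, so SrF2 will precipitate.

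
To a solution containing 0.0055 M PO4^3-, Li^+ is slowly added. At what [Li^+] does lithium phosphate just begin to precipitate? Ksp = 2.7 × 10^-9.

[Li^+] = 7.9e-3 M

Li3PO4(s) ⇌ 3 Li^+(aq) + PO4^3-(aq)
Ksp = [Li^+]^3[PO4^3-]
Precipitation begins when Q = Ksp. With [PO4^3-] = 0.0055 M:
2.7 × 10^-9 = (0.0055) × [Li^+]^3
[Li^+] = (2.7 × 10^-9 / 5.5 x 10^-3)^(1/3) = 7.9 × 10^-3 M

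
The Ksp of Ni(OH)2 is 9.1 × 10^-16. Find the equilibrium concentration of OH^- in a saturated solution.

Ni(OH)2(s) <=> Ni^2+(aq) + 2 OH^-(aq)
Ksp = [Ni^2+][OH^-]^2
Let s = molar solubility. Then [Ni^2+] = s and [OH^-] = 2s.
Ksp = s(2s)^2 = 4s^3
s^3 = 9.1 × 10^-16 / 4, so s = 6.10 × 10^-6 M
[OH^-] = 2s = 1.2 × 10^-5 M

[OH^-] ≈ 1.2 × 10^-5 M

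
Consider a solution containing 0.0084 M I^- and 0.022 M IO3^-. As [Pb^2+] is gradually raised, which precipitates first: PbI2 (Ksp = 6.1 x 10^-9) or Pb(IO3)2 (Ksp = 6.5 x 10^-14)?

Pb(IO3)2

Precipitation of each salt starts when its ion product equals its Ksp.
For PbI2: 6.1 x 10^-9 = (0.0084)^2 × [Pb^2+]  ⇒  [Pb^2+] = 8.6 x 10^-5 M.
For Pb(IO3)2: 6.5 x 10^-14 = (0.022)^2 × [Pb^2+]  ⇒  [Pb^2+] = 1.3 × 10^-10 M.
The salt with the lower threshold [Pb^2+] precipitates first: Pb(IO3)2.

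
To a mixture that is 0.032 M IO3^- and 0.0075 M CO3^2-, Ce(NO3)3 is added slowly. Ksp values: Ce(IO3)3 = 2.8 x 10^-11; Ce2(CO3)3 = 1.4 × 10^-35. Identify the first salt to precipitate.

Precipitation of each salt starts when its ion product equals its Ksp.
For Ce(IO3)3: 2.8 x 10^-11 = (0.032)^3 × [Ce^3+]  ⇒  [Ce^3+] = 8.5 x 10^-7 M.
For Ce2(CO3)3: 1.4 × 10^-35 = (0.0075)^3 × [Ce^3+]^2  ⇒  [Ce^3+] = 5.8 x 10^-15 M.
The salt with the lower threshold [Ce^3+] precipitates first: Ce2(CO3)3.

Ce2(CO3)3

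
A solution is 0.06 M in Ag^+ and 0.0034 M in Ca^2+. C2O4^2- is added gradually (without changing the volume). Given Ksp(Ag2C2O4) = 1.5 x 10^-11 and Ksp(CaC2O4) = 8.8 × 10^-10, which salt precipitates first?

Ag2C2O4

Precipitation of each salt starts when its ion product equals its Ksp.
For Ag2C2O4: 1.5 x 10^-11 = (0.06)^2 × [C2O4^2-]  ⇒  [C2O4^2-] = 4.2 × 10^-9 M.
For CaC2O4: 8.8 × 10^-10 = 0.0034 × [C2O4^2-]  ⇒  [C2O4^2-] = 2.6 x 10^-7 M.
The salt with the lower threshold [C2O4^2-] precipitates first: Ag2C2O4.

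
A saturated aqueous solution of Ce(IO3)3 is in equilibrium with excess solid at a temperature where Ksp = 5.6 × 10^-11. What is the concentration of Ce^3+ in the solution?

Ce(IO3)3(s) ⇌ Ce^3+(aq) + 3 IO3^-(aq)
Ksp = [Ce^3+][IO3^-]^3
For each mole of Ce(IO3)3 that dissolves: [Ce^3+] = s, [IO3^-] = 3s.
So Ksp = s × (3s)^3 = 27s^4
s^4 = 5.6 × 10^-11 / 27, so s = 1.20 x 10^-3 M
[Ce^3+] = s = 1.2 × 10^-3 M

1.2 x 10^-3 M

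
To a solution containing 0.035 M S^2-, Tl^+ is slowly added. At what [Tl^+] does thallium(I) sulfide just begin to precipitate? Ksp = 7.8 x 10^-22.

Tl2S(s) <=> 2 Tl^+ + S^2-
Ksp = [Tl^+]^2[S^2-]
Precipitation begins when Q = Ksp. With [S^2-] = 0.035 M:
7.8 x 10^-22 = (0.035) × [Tl^+]^2
[Tl^+] = (7.8 x 10^-22 / 3.5 × 10^-2)^(1/2) = 1.5 × 10^-10 M

[Tl^+] ≈ 1.5 × 10^-10 M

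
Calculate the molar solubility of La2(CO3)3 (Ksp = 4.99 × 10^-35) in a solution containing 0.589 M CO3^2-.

s = 7.81 × 10^-18 M

La2(CO3)3(s) ⇌ 2 La^3+(aq) + 3 CO3^2-(aq)
Ksp = [La^3+]^2[CO3^2-]^3
Let s be the molar solubility in this solution. [La^3+] = 2s, [CO3^2-] = 0.589 + 3s ≈ 0.589 (since the CO3^2- already present dominates).
Ksp ≈ (2s)^2 × (0.589)^3
s = 7.81 × 10^-18 M
Check: 3s = 2.3 x 10^-17 ≪ 0.589, so the approximation is valid.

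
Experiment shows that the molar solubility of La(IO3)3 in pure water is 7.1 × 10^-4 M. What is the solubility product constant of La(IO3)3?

La(IO3)3(s) <=> La^3+(aq) + 3 IO3^-(aq)
For each mole of La(IO3)3 that dissolves: [La^3+] = s, [IO3^-] = 3s.
Ksp = [La^3+][IO3^-]^3
Ksp = s(3s)^3 = 27s^4
Ksp = 27 × (7.1 x 10^-4)^4 = 6.9 x 10^-12

Ksp ≈ 6.9 x 10^-12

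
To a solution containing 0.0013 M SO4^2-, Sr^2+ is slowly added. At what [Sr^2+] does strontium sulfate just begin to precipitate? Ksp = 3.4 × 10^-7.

[Sr^2+] ≈ 2.6 × 10^-4 M

SrSO4(s) ⇌ Sr^2+(aq) + SO4^2-(aq)
Ksp = [Sr^2+][SO4^2-]
Precipitation begins when Q = Ksp. With [SO4^2-] = 0.0013 M:
3.4 × 10^-7 = (0.0013) × [Sr^2+]
[Sr^2+] = (3.4 × 10^-7 / 1.3 × 10^-3) = 2.6 × 10^-4 M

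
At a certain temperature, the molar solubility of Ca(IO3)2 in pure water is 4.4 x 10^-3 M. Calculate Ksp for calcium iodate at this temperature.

3.4 x 10^-7

Ca(IO3)2(s) <=> Ca^2+ + 2 IO3^-
Let s = molar solubility. Then [Ca^2+] = s and [IO3^-] = 2s.
Ksp = [Ca^2+][IO3^-]^2
So Ksp = s × (2s)^2 = 4s^3
Ksp = 4 × (4.4 × 10^-3)^3 = 3.4 × 10^-7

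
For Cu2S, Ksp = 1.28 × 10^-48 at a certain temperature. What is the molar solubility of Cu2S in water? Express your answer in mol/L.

Cu2S(s) <=> 2 Cu^+(aq) + S^2-(aq)
Ksp = [Cu^+]^2[S^2-]
With molar solubility s: [Cu^+] = 2s, [S^2-] = s.
Ksp = (2s)^2s = 4s^3
Solving, s = (1.28 × 10^-48/4)^(1/3) = 6.84 × 10^-17 M

s = 6.84 x 10^-17 M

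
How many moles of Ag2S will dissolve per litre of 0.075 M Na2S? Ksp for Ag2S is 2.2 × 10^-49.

Ag2S(s) ⇌ 2 Ag^+(aq) + S^2-(aq)
Ksp = [Ag^+]^2[S^2-]
Let s be the molar solubility in this solution. [Ag^+] = 2s, [S^2-] = 0.075 + s ≈ 0.075 (Ksp is small, so little additional dissolves).
Ksp ≈ (2s)^2 × 0.075
s = 8.6 × 10^-25 M
Check: s = 8.6 × 10^-25 ≪ 0.075, so the approximation is valid.

s ≈ 8.6 x 10^-25 M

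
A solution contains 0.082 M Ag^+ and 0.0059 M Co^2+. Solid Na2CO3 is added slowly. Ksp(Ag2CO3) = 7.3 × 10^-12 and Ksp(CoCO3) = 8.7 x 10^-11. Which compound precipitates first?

Ag2CO3

Precipitation of each salt starts when its ion product equals its Ksp.
For Ag2CO3: 7.3 × 10^-12 = (0.082)^2 × [CO3^2-]  ⇒  [CO3^2-] = 1.1 × 10^-9 M.
For CoCO3: 8.7 x 10^-11 = 0.0059 × [CO3^2-]  ⇒  [CO3^2-] = 1.5 × 10^-8 M.
The salt with the lower threshold [CO3^2-] precipitates first: Ag2CO3.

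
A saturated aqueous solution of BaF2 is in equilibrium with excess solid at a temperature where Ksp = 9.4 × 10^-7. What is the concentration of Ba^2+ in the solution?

[Ba^2+] = 6.2 × 10^-3 M

BaF2(s) ⇌ Ba^2+ + 2 F^-
Ksp = [Ba^2+][F^-]^2
Let s = molar solubility. Then [Ba^2+] = s and [F^-] = 2s.
So Ksp = s × (2s)^2 = 4s^3
s^3 = 9.4 × 10^-7 / 4, so s = 6.17 × 10^-3 M
[Ba^2+] = s = 6.2 × 10^-3 M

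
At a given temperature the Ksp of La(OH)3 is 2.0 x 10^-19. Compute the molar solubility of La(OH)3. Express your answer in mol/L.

La(OH)3(s) <=> La^3+(aq) + 3 OH^-(aq)
Ksp = [La^3+][OH^-]^3
With molar solubility s: [La^3+] = s, [OH^-] = 3s.
Substituting: Ksp = s(3s)^3 = 27s^4
s^4 = 2.0 x 10^-19 / 27, so s = 9.3 × 10^-6 M

s = 9.3 x 10^-6 M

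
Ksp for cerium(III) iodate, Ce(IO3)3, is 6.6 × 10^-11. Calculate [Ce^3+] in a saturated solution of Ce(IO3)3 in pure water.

[Ce^3+] = 1.3 × 10^-3 M

Ce(IO3)3(s) <=> Ce^3+ + 3 IO3^-
Ksp = [Ce^3+][IO3^-]^3
If s mol/L of Ce(IO3)3 dissolves, [Ce^3+] = s and [IO3^-] = 3s.
Ksp = s(3s)^3 = 27s^4
s^4 = 6.6 × 10^-11 / 27, so s = 1.25 × 10^-3 M
[Ce^3+] = s = 1.3 × 10^-3 M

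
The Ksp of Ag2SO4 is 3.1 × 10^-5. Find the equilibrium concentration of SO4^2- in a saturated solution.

[SO4^2-] = 0.020 M

Ag2SO4(s) ⇌ 2 Ag^+(aq) + SO4^2-(aq)
Ksp = [Ag^+]^2[SO4^2-]
For each mole of Ag2SO4 that dissolves: [Ag^+] = 2s, [SO4^2-] = s.
Ksp = (2s)^2s = 4s^3
s = (3.1 × 10^-5 / 4)^(1/3) = 1.98 × 10^-2 M
[SO4^2-] = s = 2.0 × 10^-2 M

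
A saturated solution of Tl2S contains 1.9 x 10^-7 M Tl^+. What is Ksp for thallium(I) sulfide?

3.4e-21

Tl2S(s) <=> 2 Tl^+ + S^2-
Stoichiometry gives [S^2-] = (1/2)[Tl^+] = 9.50 × 10^-8 M.
Ksp = [Tl^+]^2[S^2-]
Ksp = (1.9 × 10^-7)^2 × 9.50 × 10^-8 = 3.4 x 10^-21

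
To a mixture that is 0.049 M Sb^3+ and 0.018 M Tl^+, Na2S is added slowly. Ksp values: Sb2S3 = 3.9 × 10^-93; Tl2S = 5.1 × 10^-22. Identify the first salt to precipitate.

Each salt begins to precipitate when Q = Ksp, i.e. when [S^2-] reaches its threshold.
For Sb2S3: 3.9 × 10^-93 = (0.049)^2 × [S^2-]^3  ⇒  [S^2-] = 1.2 x 10^-30 M.
For Tl2S: 5.1 × 10^-22 = (0.018)^2 × [S^2-]  ⇒  [S^2-] = 1.6 × 10^-18 M.
The salt with the lower threshold [S^2-] precipitates first: Sb2S3.

Sb2S3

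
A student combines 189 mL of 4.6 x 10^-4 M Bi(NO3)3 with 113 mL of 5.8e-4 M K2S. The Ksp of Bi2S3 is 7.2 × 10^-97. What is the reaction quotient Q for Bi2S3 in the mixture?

8.5 × 10^-19

Total volume = 189 + 113 = 302 mL.
[Bi^3+] = 4.6 x 10^-4 × (189/302) = 2.88 x 10^-4 M
[S^2-] = 5.8 × 10^-4 × (113/302) = 2.17 x 10^-4 M
Bi2S3(s) ⇌ 2 Bi^3+(aq) + 3 S^2-(aq), so Q = [Bi^3+]^2[S^2-]^3
Q = (2.88 × 10^-4)^2(2.17 x 10^-4)^3 = 8.5 × 10^-19
Q > Ksp, so Bi2S3 will precipitate.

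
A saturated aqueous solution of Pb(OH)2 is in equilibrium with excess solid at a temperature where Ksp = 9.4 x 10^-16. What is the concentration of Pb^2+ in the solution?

Pb(OH)2(s) <=> Pb^2+(aq) + 2 OH^-(aq)
Ksp = [Pb^2+][OH^-]^2
Let s = molar solubility. Then [Pb^2+] = s and [OH^-] = 2s.
Ksp = s(2s)^2 = 4s^3
s^3 = 9.4 x 10^-16 / 4, so s = 6.17 × 10^-6 M
[Pb^2+] = s = 6.2 × 10^-6 M

[Pb^2+] = 6.2 × 10^-6 M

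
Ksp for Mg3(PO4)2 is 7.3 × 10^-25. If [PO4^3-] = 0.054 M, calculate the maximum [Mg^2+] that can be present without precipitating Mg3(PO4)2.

Mg3(PO4)2(s) ⇌ 3 Mg^2+(aq) + 2 PO4^3-(aq)
Ksp = [Mg^2+]^3[PO4^3-]^2
Precipitation begins when Q = Ksp. With [PO4^3-] = 0.054 M:
7.3 × 10^-25 = (0.054)^2 × [Mg^2+]^3
[Mg^2+] = (7.3 × 10^-25 / 2.92 × 10^-3)^(1/3) = 6.3 × 10^-8 M

[Mg^2+] = 6.3 × 10^-8 M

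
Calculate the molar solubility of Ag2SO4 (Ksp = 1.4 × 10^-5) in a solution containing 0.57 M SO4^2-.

2.5e-3 M

Ag2SO4(s) ⇌ 2 Ag^+(aq) + SO4^2-(aq)
Ksp = [Ag^+]^2[SO4^2-]
Let s = moles of Ag2SO4 that dissolve per litre. [Ag^+] = 2s, [SO4^2-] = 0.57 + s ≈ 0.57 (since the SO4^2- already present dominates).
Ksp ≈ (2s)^2 × 0.57
s = 2.5 x 10^-3 M
Check: s = 2.5 x 10^-3 ≪ 0.57, so the approximation is valid.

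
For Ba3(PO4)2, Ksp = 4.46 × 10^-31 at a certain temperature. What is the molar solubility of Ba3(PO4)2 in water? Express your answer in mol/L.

Ba3(PO4)2(s) <=> 3 Ba^2+(aq) + 2 PO4^3-(aq)
Ksp = [Ba^2+]^3[PO4^3-]^2
If s mol/L of Ba3(PO4)2 dissolves, [Ba^2+] = 3s and [PO4^3-] = 2s.
So Ksp = (3s)^3 × (2s)^2 = 108s^5
s^5 = 4.46 × 10^-31 / 108, so s = 3.34 x 10^-7 M

s ≈ 3.34e-7 M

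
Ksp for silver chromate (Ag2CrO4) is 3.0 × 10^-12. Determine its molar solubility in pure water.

Ag2CrO4(s) <=> 2 Ag^+(aq) + CrO4^2-(aq)
Ksp = [Ag^+]^2[CrO4^2-]
With molar solubility s: [Ag^+] = 2s, [CrO4^2-] = s.
So Ksp = (2s)^2 × s = 4s^3
s^3 = 3.0 × 10^-12 / 4, so s = 9.1 x 10^-5 M

s ≈ 9.1 x 10^-5 M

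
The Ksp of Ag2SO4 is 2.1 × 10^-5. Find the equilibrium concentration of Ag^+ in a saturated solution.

[Ag^+] ≈ 3.5 x 10^-2 M

Ag2SO4(s) ⇌ 2 Ag^+(aq) + SO4^2-(aq)
Ksp = [Ag^+]^2[SO4^2-]
With molar solubility s: [Ag^+] = 2s, [SO4^2-] = s.
So Ksp = (2s)^2 × s = 4s^3
Solving, s = (2.1 × 10^-5/4)^(1/3) = 1.74 × 10^-2 M
[Ag^+] = 2s = 3.5 × 10^-2 M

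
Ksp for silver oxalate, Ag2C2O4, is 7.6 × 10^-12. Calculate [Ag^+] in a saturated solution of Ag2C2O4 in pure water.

Ag2C2O4(s) ⇌ 2 Ag^+(aq) + C2O4^2-(aq)
Ksp = [Ag^+]^2[C2O4^2-]
Let s = molar solubility. Then [Ag^+] = 2s and [C2O4^2-] = s.
Ksp = (2s)^2s = 4s^3
s^3 = 7.6 × 10^-12 / 4, so s = 1.24 x 10^-4 M
[Ag^+] = 2s = 2.5 x 10^-4 M

[Ag^+] ≈ 2.5 x 10^-4 M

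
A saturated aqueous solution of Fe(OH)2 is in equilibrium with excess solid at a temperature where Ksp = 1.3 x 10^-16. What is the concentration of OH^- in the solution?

Fe(OH)2(s) ⇌ Fe^2+ + 2 OH^-
Ksp = [Fe^2+][OH^-]^2
Let s = molar solubility. Then [Fe^2+] = s and [OH^-] = 2s.
Substituting: Ksp = s(2s)^2 = 4s^3
Solving, s = (1.3 x 10^-16/4)^(1/3) = 3.19 × 10^-6 M
[OH^-] = 2s = 6.4 × 10^-6 M

[OH^-] = 6.4 × 10^-6 M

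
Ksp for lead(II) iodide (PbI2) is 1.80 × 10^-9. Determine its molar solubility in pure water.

s = 7.66e-4 M

PbI2(s) ⇌ Pb^2+ + 2 I^-
Ksp = [Pb^2+][I^-]^2
Let s = molar solubility. Then [Pb^2+] = s and [I^-] = 2s.
Ksp = s(2s)^2 = 4s^3
Solving, s = (1.80 × 10^-9/4)^(1/3) = 7.66 × 10^-4 M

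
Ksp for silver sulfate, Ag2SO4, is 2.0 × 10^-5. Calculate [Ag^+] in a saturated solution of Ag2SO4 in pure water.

Ag2SO4(s) ⇌ 2 Ag^+ + SO4^2-
Ksp = [Ag^+]^2[SO4^2-]
If s mol/L of Ag2SO4 dissolves, [Ag^+] = 2s and [SO4^2-] = s.
So Ksp = (2s)^2 × s = 4s^3
s^3 = 2.0 × 10^-5 / 4, so s = 1.71 x 10^-2 M
[Ag^+] = 2s = 3.4 × 10^-2 M

[Ag^+] ≈ 0.034 M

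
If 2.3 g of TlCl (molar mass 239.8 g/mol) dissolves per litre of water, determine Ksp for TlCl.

Molar solubility s = (2.3 g/L) / (239.8 g/mol) = 9.59 x 10^-3 M.
TlCl(s) ⇌ Tl^+(aq) + Cl^-(aq)
If s mol/L of TlCl dissolves, [Tl^+] = s and [Cl^-] = s.
Ksp = [Tl^+][Cl^-]
Ksp = s × s = s^2
Ksp = (9.59 x 10^-3)^2 = 9.2 x 10^-5

Ksp = 9.2 × 10^-5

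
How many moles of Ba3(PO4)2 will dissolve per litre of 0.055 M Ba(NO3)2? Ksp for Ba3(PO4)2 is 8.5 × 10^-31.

3.6e-14 M

Ba3(PO4)2(s) ⇌ 3 Ba^2+ + 2 PO4^3-
Ksp = [Ba^2+]^3[PO4^3-]^2
If s mol/L dissolves here, [Ba^2+] = 0.055 + 3s ≈ 0.055, [PO4^3-] = 2s (Ksp is small, so little additional dissolves).
Ksp ≈ (0.055)^3 × (2s)^2
s = 3.6 x 10^-14 M
Check: 3s = 1.1 × 10^-13 ≪ 0.055, so the approximation is valid.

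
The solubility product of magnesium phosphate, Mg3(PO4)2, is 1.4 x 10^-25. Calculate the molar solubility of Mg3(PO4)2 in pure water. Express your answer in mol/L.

Mg3(PO4)2(s) ⇌ 3 Mg^2+(aq) + 2 PO4^3-(aq)
Ksp = [Mg^2+]^3[PO4^3-]^2
If s mol/L of Mg3(PO4)2 dissolves, [Mg^2+] = 3s and [PO4^3-] = 2s.
Ksp = (3s)^3(2s)^2 = 108s^5
s^5 = 1.4 x 10^-25 / 108, so s = 4.2 × 10^-6 M

s ≈ 4.2 × 10^-6 M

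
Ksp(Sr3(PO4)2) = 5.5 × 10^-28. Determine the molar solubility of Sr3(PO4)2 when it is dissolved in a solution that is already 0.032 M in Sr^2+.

s ≈ 2.0e-12 M

Sr3(PO4)2(s) <=> 3 Sr^2+ + 2 PO4^3-
Ksp = [Sr^2+]^3[PO4^3-]^2
Let s be the molar solubility in this solution. [Sr^2+] = 0.032 + 3s ≈ 0.032, [PO4^3-] = 2s (since the Sr^2+ already present dominates).
Ksp ≈ (0.032)^3 × (2s)^2
s = 2.0 × 10^-12 M
Check: 3s = 6.1 × 10^-12 ≪ 0.032, so the approximation is valid.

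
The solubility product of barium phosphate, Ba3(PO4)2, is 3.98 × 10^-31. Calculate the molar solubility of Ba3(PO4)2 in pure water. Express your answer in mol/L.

3.26e-7 M

Ba3(PO4)2(s) ⇌ 3 Ba^2+(aq) + 2 PO4^3-(aq)
Ksp = [Ba^2+]^3[PO4^3-]^2
With molar solubility s: [Ba^2+] = 3s, [PO4^3-] = 2s.
Ksp = (3s)^3(2s)^2 = 108s^5
Solving, s = (3.98 × 10^-31/108)^(1/5) = 3.26 × 10^-7 M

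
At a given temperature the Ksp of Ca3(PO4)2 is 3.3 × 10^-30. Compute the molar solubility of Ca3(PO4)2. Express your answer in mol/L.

s = 5.0 × 10^-7 M

Ca3(PO4)2(s) ⇌ 3 Ca^2+(aq) + 2 PO4^3-(aq)
Ksp = [Ca^2+]^3[PO4^3-]^2
With molar solubility s: [Ca^2+] = 3s, [PO4^3-] = 2s.
So Ksp = (3s)^3 × (2s)^2 = 108s^5
Solving, s = (3.3 × 10^-30/108)^(1/5) = 5.0 × 10^-7 M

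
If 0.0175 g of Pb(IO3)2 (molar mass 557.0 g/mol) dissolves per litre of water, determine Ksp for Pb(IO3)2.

Molar solubility s = (1.75 x 10^-2 g/L) / (557.0 g/mol) = 3.142 × 10^-5 M.
Pb(IO3)2(s) ⇌ Pb^2+ + 2 IO3^-
With molar solubility s: [Pb^2+] = s, [IO3^-] = 2s.
Ksp = [Pb^2+][IO3^-]^2
Ksp = s(2s)^2 = 4s^3
Ksp = 4 × (3.142 × 10^-5)^3 = 1.24 × 10^-13

Ksp ≈ 1.24e-13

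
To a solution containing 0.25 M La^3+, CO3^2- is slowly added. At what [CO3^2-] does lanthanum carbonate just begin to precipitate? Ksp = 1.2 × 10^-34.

[CO3^2-] ≈ 1.2e-11 M

La2(CO3)3(s) <=> 2 La^3+ + 3 CO3^2-
Ksp = [La^3+]^2[CO3^2-]^3
Precipitation begins when Q = Ksp. With [La^3+] = 0.25 M:
1.2 × 10^-34 = (0.25)^2 × [CO3^2-]^3
[CO3^2-] = (1.2 × 10^-34 / 6.25 x 10^-2)^(1/3) = 1.2 × 10^-11 M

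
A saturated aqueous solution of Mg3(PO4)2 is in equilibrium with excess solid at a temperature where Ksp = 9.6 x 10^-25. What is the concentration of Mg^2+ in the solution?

[Mg^2+] ≈ 1.8 × 10^-5 M

Mg3(PO4)2(s) ⇌ 3 Mg^2+ + 2 PO4^3-
Ksp = [Mg^2+]^3[PO4^3-]^2
For each mole of Mg3(PO4)2 that dissolves: [Mg^2+] = 3s, [PO4^3-] = 2s.
Substituting: Ksp = (3s)^3(2s)^2 = 108s^5
Solving, s = (9.6 x 10^-25/108)^(1/5) = 6.16 x 10^-6 M
[Mg^2+] = 3s = 1.8 × 10^-5 M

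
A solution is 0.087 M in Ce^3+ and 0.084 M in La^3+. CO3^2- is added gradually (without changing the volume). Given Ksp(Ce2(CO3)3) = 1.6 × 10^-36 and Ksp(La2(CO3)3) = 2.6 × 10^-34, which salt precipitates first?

Ce2(CO3)3

Each salt begins to precipitate when Q = Ksp, i.e. when [CO3^2-] reaches its threshold.
For Ce2(CO3)3: 1.6 × 10^-36 = (0.087)^2 × [CO3^2-]^3  ⇒  [CO3^2-] = 6.0 x 10^-12 M.
For La2(CO3)3: 2.6 × 10^-34 = (0.084)^2 × [CO3^2-]^3  ⇒  [CO3^2-] = 3.3 x 10^-11 M.
The salt with the lower threshold [CO3^2-] precipitates first: Ce2(CO3)3.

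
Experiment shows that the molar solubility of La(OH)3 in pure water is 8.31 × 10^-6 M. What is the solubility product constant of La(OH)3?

La(OH)3(s) ⇌ La^3+(aq) + 3 OH^-(aq)
If s mol/L of La(OH)3 dissolves, [La^3+] = s and [OH^-] = 3s.
Ksp = [La^3+][OH^-]^3
Substituting: Ksp = s(3s)^3 = 27s^4
With s = 8.31 × 10^-6: Ksp = 1.29 x 10^-19

1.29e-19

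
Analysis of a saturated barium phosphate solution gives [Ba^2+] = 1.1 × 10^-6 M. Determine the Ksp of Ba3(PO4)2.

Ksp ≈ 7.2 x 10^-31

Ba3(PO4)2(s) <=> 3 Ba^2+ + 2 PO4^3-
Stoichiometry gives [PO4^3-] = (2/3)[Ba^2+] = 7.33 × 10^-7 M.
Ksp = [Ba^2+]^3[PO4^3-]^2
Ksp = (1.1 x 10^-6)^3 × (7.33 × 10^-7)^2 = 7.2 × 10^-31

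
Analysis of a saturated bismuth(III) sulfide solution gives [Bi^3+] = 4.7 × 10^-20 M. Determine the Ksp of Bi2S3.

7.7e-97

Bi2S3(s) <=> 2 Bi^3+ + 3 S^2-
Stoichiometry gives [S^2-] = (3/2)[Bi^3+] = 7.05 × 10^-20 M.
Ksp = [Bi^3+]^2[S^2-]^3
Ksp = (4.7 × 10^-20)^2 × (7.05 × 10^-20)^3 = 7.7 x 10^-97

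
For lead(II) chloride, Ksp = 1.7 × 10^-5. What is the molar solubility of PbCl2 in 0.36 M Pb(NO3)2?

3.4 × 10^-3 M

PbCl2(s) ⇌ Pb^2+(aq) + 2 Cl^-(aq)
Ksp = [Pb^2+][Cl^-]^2
Let s = moles of PbCl2 that dissolve per litre. [Pb^2+] = 0.36 + s ≈ 0.36, [Cl^-] = 2s (since Pb^2+ from Pb(NO3)2 dominates).
Ksp ≈ 0.36 × (2s)^2
s = 3.4 x 10^-3 M
Check: s = 3.4 × 10^-3 ≪ 0.36, so the approximation is valid.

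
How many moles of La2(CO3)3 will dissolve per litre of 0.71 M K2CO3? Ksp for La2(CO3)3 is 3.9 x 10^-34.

1.7 × 10^-17 M

La2(CO3)3(s) ⇌ 2 La^3+(aq) + 3 CO3^2-(aq)
Ksp = [La^3+]^2[CO3^2-]^3
Let s be the molar solubility in this solution. [La^3+] = 2s, [CO3^2-] = 0.71 + 3s ≈ 0.71 (Ksp is small, so little additional dissolves).
Ksp ≈ (2s)^2 × (0.71)^3
s = 1.7 × 10^-17 M
Check: 3s = 5.0 x 10^-17 ≪ 0.71, so the approximation is valid.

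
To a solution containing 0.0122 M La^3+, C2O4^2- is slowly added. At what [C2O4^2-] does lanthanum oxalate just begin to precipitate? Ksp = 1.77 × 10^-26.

La2(C2O4)3(s) <=> 2 La^3+(aq) + 3 C2O4^2-(aq)
Ksp = [La^3+]^2[C2O4^2-]^3
Precipitation begins when Q = Ksp. With [La^3+] = 0.0122 M:
1.77 × 10^-26 = (0.0122)^2 × [C2O4^2-]^3
[C2O4^2-] = (1.77 × 10^-26 / 1.488 × 10^-4)^(1/3) = 4.92 × 10^-8 M

[C2O4^2-] = 4.92 × 10^-8 M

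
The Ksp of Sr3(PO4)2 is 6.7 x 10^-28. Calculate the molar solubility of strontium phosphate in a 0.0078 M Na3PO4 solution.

7.4 × 10^-9 M

Sr3(PO4)2(s) ⇌ 3 Sr^2+(aq) + 2 PO4^3-(aq)
Ksp = [Sr^2+]^3[PO4^3-]^2
Let s be the molar solubility in this solution. [Sr^2+] = 3s, [PO4^3-] = 0.0078 + 2s ≈ 0.0078 (common-ion effect: PO4^3- is already 0.0078 M).
Ksp ≈ (3s)^3 × (0.0078)^2
s = 7.4 x 10^-9 M
Check: 2s = 1.5 × 10^-8 ≪ 0.0078, so the approximation is valid.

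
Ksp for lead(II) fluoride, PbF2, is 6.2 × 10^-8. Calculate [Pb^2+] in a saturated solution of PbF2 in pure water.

PbF2(s) ⇌ Pb^2+(aq) + 2 F^-(aq)
Ksp = [Pb^2+][F^-]^2
Let s = molar solubility. Then [Pb^2+] = s and [F^-] = 2s.
So Ksp = s × (2s)^2 = 4s^3
s = (6.2 × 10^-8 / 4)^(1/3) = 2.49 x 10^-3 M
[Pb^2+] = s = 2.5 × 10^-3 M

[Pb^2+] ≈ 2.5 × 10^-3 M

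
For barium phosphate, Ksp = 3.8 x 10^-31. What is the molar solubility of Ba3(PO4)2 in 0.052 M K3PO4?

s = 1.7e-10 M

Ba3(PO4)2(s) <=> 3 Ba^2+(aq) + 2 PO4^3-(aq)
Ksp = [Ba^2+]^3[PO4^3-]^2
Let s = moles of Ba3(PO4)2 that dissolve per litre. [Ba^2+] = 3s, [PO4^3-] = 0.052 + 2s ≈ 0.052 (since PO4^3- from K3PO4 dominates).
Ksp ≈ (3s)^3 × (0.052)^2
s = 1.7 x 10^-10 M
Check: 2s = 3.5 × 10^-10 ≪ 0.052, so the approximation is valid.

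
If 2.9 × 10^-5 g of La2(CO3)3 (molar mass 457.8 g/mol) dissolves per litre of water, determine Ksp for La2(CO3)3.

Ksp ≈ 1.1 x 10^-34

Molar solubility s = (2.9 × 10^-5 g/L) / (457.8 g/mol) = 6.33 × 10^-8 M.
La2(CO3)3(s) ⇌ 2 La^3+(aq) + 3 CO3^2-(aq)
Let s = molar solubility. Then [La^3+] = 2s and [CO3^2-] = 3s.
Ksp = [La^3+]^2[CO3^2-]^3
Ksp = (2s)^2(3s)^3 = 108s^5
Ksp = 108 × (6.33 × 10^-8)^5 = 1.1 × 10^-34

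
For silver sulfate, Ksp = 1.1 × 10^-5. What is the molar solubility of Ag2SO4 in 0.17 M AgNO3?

s = 3.8e-4 M

Ag2SO4(s) <=> 2 Ag^+ + SO4^2-
Ksp = [Ag^+]^2[SO4^2-]
Let s be the molar solubility in this solution. [Ag^+] = 0.17 + 2s ≈ 0.17, [SO4^2-] = s (since Ag^+ from AgNO3 dominates).
Ksp ≈ (0.17)^2 × s
s = 3.8 × 10^-4 M
Check: 2s = 7.6 x 10^-4 ≪ 0.17, so the approximation is valid.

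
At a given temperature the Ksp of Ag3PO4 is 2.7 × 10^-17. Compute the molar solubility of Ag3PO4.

Ag3PO4(s) ⇌ 3 Ag^+ + PO4^3-
Ksp = [Ag^+]^3[PO4^3-]
Let s = molar solubility. Then [Ag^+] = 3s and [PO4^3-] = s.
Substituting: Ksp = (3s)^3s = 27s^4
s = (2.7 × 10^-17 / 27)^(1/4) = 3.2 x 10^-5 M

3.2 × 10^-5 M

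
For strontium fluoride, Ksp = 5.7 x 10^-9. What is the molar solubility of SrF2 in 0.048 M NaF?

2.5e-6 M

SrF2(s) ⇌ Sr^2+(aq) + 2 F^-(aq)
Ksp = [Sr^2+][F^-]^2
Let s = moles of SrF2 that dissolve per litre. [Sr^2+] = s, [F^-] = 0.048 + 2s ≈ 0.048 (common-ion effect: F^- is already 0.048 M).
Ksp ≈ s × (0.048)^2
s = 2.5 × 10^-6 M
Check: 2s = 4.9 × 10^-6 ≪ 0.048, so the approximation is valid.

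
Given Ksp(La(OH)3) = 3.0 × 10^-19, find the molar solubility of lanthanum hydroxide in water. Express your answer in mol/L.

s ≈ 1.0 x 10^-5 M

La(OH)3(s) <=> La^3+ + 3 OH^-
Ksp = [La^3+][OH^-]^3
Let s = molar solubility. Then [La^3+] = s and [OH^-] = 3s.
Substituting: Ksp = s(3s)^3 = 27s^4
Solving, s = (3.0 × 10^-19/27)^(1/4) = 1.0 × 10^-5 M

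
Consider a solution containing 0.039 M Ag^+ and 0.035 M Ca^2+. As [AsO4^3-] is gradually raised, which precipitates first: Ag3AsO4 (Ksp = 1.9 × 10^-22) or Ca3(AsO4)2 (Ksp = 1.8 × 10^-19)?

Each salt begins to precipitate when Q = Ksp, i.e. when [AsO4^3-] reaches its threshold.
For Ag3AsO4: 1.9 × 10^-22 = (0.039)^3 × [AsO4^3-]  ⇒  [AsO4^3-] = 3.2 x 10^-18 M.
For Ca3(AsO4)2: 1.8 × 10^-19 = (0.035)^3 × [AsO4^3-]^2  ⇒  [AsO4^3-] = 6.5 x 10^-8 M.
The salt with the lower threshold [AsO4^3-] precipitates first: Ag3AsO4.

Ag3AsO4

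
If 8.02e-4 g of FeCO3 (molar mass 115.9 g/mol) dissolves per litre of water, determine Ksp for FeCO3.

4.79e-11

Molar solubility s = (8.02 × 10^-4 g/L) / (115.9 g/mol) = 6.920 × 10^-6 M.
FeCO3(s) <=> Fe^2+ + CO3^2-
Let s = molar solubility. Then [Fe^2+] = s and [CO3^2-] = s.
Ksp = [Fe^2+][CO3^2-]
Ksp = (s)(s) = s^2
With s = 6.920 × 10^-6: Ksp = 4.79 x 10^-11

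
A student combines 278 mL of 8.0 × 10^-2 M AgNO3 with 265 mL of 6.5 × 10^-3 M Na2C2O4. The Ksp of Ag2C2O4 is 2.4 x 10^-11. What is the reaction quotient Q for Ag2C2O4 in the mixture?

Total volume = 278 + 265 = 543 mL.
[Ag^+] = 8.0 × 10^-2 × (278/543) = 4.10 x 10^-2 M
[C2O4^2-] = 6.5 x 10^-3 × (265/543) = 3.17 × 10^-3 M
Ag2C2O4(s) ⇌ 2 Ag^+ + C2O4^2-, so Q = [Ag^+]^2[C2O4^2-]
Q = (4.10 × 10^-2)^2(3.17 × 10^-3) = 5.3 × 10^-6
Q > Ksp, so Ag2C2O4 will precipitate.

Q = 5.3 × 10^-6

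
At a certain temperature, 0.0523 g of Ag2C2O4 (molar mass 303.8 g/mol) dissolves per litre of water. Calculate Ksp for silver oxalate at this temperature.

Ksp ≈ 2.04 x 10^-11

Molar solubility s = (5.23 × 10^-2 g/L) / (303.8 g/mol) = 1.722 x 10^-4 M.
Ag2C2O4(s) <=> 2 Ag^+ + C2O4^2-
With molar solubility s: [Ag^+] = 2s, [C2O4^2-] = s.
Ksp = [Ag^+]^2[C2O4^2-]
Ksp = (2s)^2s = 4s^3
Ksp = 4 × (1.722 × 10^-4)^3 = 2.04 x 10^-11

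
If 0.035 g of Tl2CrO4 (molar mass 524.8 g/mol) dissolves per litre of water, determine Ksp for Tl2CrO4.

Molar solubility s = (3.5 × 10^-2 g/L) / (524.8 g/mol) = 6.67 x 10^-5 M.
Tl2CrO4(s) ⇌ 2 Tl^+(aq) + CrO4^2-(aq)
If s mol/L of Tl2CrO4 dissolves, [Tl^+] = 2s and [CrO4^2-] = s.
Ksp = [Tl^+]^2[CrO4^2-]
Ksp = (2s)^2s = 4s^3
With s = 6.67 x 10^-5: Ksp = 1.2 × 10^-12

1.2e-12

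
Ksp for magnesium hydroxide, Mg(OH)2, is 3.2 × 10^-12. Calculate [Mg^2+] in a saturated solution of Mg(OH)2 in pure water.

Mg(OH)2(s) ⇌ Mg^2+(aq) + 2 OH^-(aq)
Ksp = [Mg^2+][OH^-]^2
If s mol/L of Mg(OH)2 dissolves, [Mg^2+] = s and [OH^-] = 2s.
So Ksp = s × (2s)^2 = 4s^3
Solving, s = (3.2 × 10^-12/4)^(1/3) = 9.28 x 10^-5 M
[Mg^2+] = s = 9.3 × 10^-5 M

[Mg^2+] ≈ 9.3e-5 M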